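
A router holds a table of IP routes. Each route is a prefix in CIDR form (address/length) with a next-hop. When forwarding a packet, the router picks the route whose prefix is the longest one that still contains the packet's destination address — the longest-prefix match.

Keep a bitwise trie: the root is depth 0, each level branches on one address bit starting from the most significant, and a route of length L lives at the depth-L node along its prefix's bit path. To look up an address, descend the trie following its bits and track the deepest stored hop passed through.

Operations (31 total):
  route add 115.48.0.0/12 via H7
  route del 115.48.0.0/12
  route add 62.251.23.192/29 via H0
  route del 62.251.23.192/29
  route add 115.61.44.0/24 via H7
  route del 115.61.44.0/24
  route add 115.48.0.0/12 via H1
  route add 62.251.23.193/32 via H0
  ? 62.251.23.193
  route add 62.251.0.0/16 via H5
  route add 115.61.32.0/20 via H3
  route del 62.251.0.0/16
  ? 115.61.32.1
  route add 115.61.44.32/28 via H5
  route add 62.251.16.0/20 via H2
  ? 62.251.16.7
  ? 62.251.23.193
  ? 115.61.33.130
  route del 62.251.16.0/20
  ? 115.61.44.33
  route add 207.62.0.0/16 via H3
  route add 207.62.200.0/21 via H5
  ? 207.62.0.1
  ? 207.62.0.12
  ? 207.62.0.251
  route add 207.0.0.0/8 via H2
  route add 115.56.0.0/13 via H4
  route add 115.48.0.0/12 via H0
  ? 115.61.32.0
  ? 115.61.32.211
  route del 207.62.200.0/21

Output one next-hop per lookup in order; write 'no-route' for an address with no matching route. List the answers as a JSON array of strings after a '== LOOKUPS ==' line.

Trace:
  add 115.48.0.0/12 -> H7 at depth 12
  del 115.48.0.0/12 (clear depth 12)
  add 62.251.23.192/29 -> H0 at depth 29
  del 62.251.23.192/29 (clear depth 29)
  add 115.61.44.0/24 -> H7 at depth 24
  del 115.61.44.0/24 (clear depth 24)
  add 115.48.0.0/12 -> H1 at depth 12
  add 62.251.23.193/32 -> H0 at depth 32
  ? 62.251.23.193  path d0:-→d1:-→d2:-→d3:-→d4:-→d5:-→d6:-→d7:-→d8:-→d9:-→d10:-→d11:-→d12:-→d13:-→d14:-→d15:-→d16:-→d17:-→d18:-→d19:-→d20:-→d21:-→d22:-→d23:-→d24:-→d25:-→d26:-→d27:-→d28:-→d29:-→d30:-→d31:-→d32:H0  best=H0
  add 62.251.0.0/16 -> H5 at depth 16
  add 115.61.32.0/20 -> H3 at depth 20
  del 62.251.0.0/16 (clear depth 16)
  ? 115.61.32.1  path d0:-→d1:-→d2:-→d3:-→d4:-→d5:-→d6:-→d7:-→d8:-→d9:-→d10:-→d11:-→d12:H1→d13:-→d14:-→d15:-→d16:-→d17:-→d18:-→d19:-→d20:H3  best=H3
  add 115.61.44.32/28 -> H5 at depth 28
  add 62.251.16.0/20 -> H2 at depth 20
  ? 62.251.16.7  path d0:-→d1:-→d2:-→d3:-→d4:-→d5:-→d6:-→d7:-→d8:-→d9:-→d10:-→d11:-→d12:-→d13:-→d14:-→d15:-→d16:-→d17:-→d18:-→d19:-→d20:H2→d21:-  best=H2
  ? 62.251.23.193  path d0:-→d1:-→d2:-→d3:-→d4:-→d5:-→d6:-→d7:-→d8:-→d9:-→d10:-→d11:-→d12:-→d13:-→d14:-→d15:-→d16:-→d17:-→d18:-→d19:-→d20:H2→d21:-→d22:-→d23:-→d24:-→d25:-→d26:-→d27:-→d28:-→d29:-→d30:-→d31:-→d32:H0  best=H0
  ? 115.61.33.130  path d0:-→d1:-→d2:-→d3:-→d4:-→d5:-→d6:-→d7:-→d8:-→d9:-→d10:-→d11:-→d12:H1→d13:-→d14:-→d15:-→d16:-→d17:-→d18:-→d19:-→d20:H3  best=H3
  del 62.251.16.0/20 (clear depth 20)
  ? 115.61.44.33  path d0:-→d1:-→d2:-→d3:-→d4:-→d5:-→d6:-→d7:-→d8:-→d9:-→d10:-→d11:-→d12:H1→d13:-→d14:-→d15:-→d16:-→d17:-→d18:-→d19:-→d20:H3→d21:-→d22:-→d23:-→d24:-→d25:-→d26:-→d27:-→d28:H5  best=H5
  add 207.62.0.0/16 -> H3 at depth 16
  add 207.62.200.0/21 -> H5 at depth 21
  ? 207.62.0.1  path d0:-→d1:-→d2:-→d3:-→d4:-→d5:-→d6:-→d7:-→d8:-→d9:-→d10:-→d11:-→d12:-→d13:-→d14:-→d15:-→d16:H3  best=H3
  ? 207.62.0.12  path d0:-→d1:-→d2:-→d3:-→d4:-→d5:-→d6:-→d7:-→d8:-→d9:-→d10:-→d11:-→d12:-→d13:-→d14:-→d15:-→d16:H3  best=H3
  ? 207.62.0.251  path d0:-→d1:-→d2:-→d3:-→d4:-→d5:-→d6:-→d7:-→d8:-→d9:-→d10:-→d11:-→d12:-→d13:-→d14:-→d15:-→d16:H3  best=H3
  add 207.0.0.0/8 -> H2 at depth 8
  add 115.56.0.0/13 -> H4 at depth 13
  add 115.48.0.0/12 -> H0 at depth 12
  ? 115.61.32.0  path d0:-→d1:-→d2:-→d3:-→d4:-→d5:-→d6:-→d7:-→d8:-→d9:-→d10:-→d11:-→d12:H0→d13:H4→d14:-→d15:-→d16:-→d17:-→d18:-→d19:-→d20:H3  best=H3
  ? 115.61.32.211  path d0:-→d1:-→d2:-→d3:-→d4:-→d5:-→d6:-→d7:-→d8:-→d9:-→d10:-→d11:-→d12:H0→d13:H4→d14:-→d15:-→d16:-→d17:-→d18:-→d19:-→d20:H3  best=H3
  del 207.62.200.0/21 (clear depth 21)

== LOOKUPS ==
["H0","H3","H2","H0","H3","H5","H3","H3","H3","H3","H3"]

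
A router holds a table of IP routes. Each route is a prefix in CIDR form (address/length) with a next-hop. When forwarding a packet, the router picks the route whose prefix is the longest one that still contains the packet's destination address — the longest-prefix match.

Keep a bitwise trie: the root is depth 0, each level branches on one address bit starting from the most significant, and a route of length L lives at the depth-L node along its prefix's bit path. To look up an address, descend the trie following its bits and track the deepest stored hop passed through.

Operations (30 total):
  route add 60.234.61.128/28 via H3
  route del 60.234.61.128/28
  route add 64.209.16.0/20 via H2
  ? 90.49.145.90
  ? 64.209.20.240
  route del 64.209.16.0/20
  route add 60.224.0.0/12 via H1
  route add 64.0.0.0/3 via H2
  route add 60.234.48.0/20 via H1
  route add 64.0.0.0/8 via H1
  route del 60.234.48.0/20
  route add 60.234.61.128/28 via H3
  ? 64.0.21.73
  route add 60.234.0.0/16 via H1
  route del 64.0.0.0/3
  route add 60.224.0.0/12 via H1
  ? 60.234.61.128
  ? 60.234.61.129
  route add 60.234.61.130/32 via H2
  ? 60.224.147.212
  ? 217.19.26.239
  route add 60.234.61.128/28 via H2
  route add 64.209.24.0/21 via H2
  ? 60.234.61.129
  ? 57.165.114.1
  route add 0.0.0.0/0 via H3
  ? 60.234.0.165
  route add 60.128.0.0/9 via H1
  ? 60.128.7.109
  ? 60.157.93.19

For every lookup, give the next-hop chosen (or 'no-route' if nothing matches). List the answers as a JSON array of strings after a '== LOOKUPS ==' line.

Apply in order:
  + 60.234.61.128/28 (H3) depth=28
  - 60.234.61.128/28 clear@28
  + 64.209.16.0/20 (H2) depth=20
  ? 90.49.145.90  path d0:-→d1:-→d2:-→d3:-  best=no-route
  ? 64.209.20.240  path d0:-→d1:-→d2:-→d3:-→d4:-→d5:-→d6:-→d7:-→d8:-→d9:-→d10:-→d11:-→d12:-→d13:-→d14:-→d15:-→d16:-→d17:-→d18:-→d19:-→d20:H2  best=H2
  - 64.209.16.0/20 clear@20
  + 60.224.0.0/12 (H1) depth=12
  + 64.0.0.0/3 (H2) depth=3
  + 60.234.48.0/20 (H1) depth=20
  + 64.0.0.0/8 (H1) depth=8
  - 60.234.48.0/20 clear@20
  + 60.234.61.128/28 (H3) depth=28
  ? 64.0.21.73  path d0:-→d1:-→d2:-→d3:H2→d4:-→d5:-→d6:-→d7:-→d8:H1  best=H1
  + 60.234.0.0/16 (H1) depth=16
  - 64.0.0.0/3 clear@3
  + 60.224.0.0/12 (H1) depth=12
  ? 60.234.61.128  path d0:-→d1:-→d2:-→d3:-→d4:-→d5:-→d6:-→d7:-→d8:-→d9:-→d10:-→d11:-→d12:H1→d13:-→d14:-→d15:-→d16:H1→d17:-→d18:-→d19:-→d20:-→d21:-→d22:-→d23:-→d24:-→d25:-→d26:-→d27:-→d28:H3  best=H3
  ? 60.234.61.129  path d0:-→d1:-→d2:-→d3:-→d4:-→d5:-→d6:-→d7:-→d8:-→d9:-→d10:-→d11:-→d12:H1→d13:-→d14:-→d15:-→d16:H1→d17:-→d18:-→d19:-→d20:-→d21:-→d22:-→d23:-→d24:-→d25:-→d26:-→d27:-→d28:H3  best=H3
  + 60.234.61.130/32 (H2) depth=32
  ? 60.224.147.212  path d0:-→d1:-→d2:-→d3:-→d4:-→d5:-→d6:-→d7:-→d8:-→d9:-→d10:-→d11:-→d12:H1  best=H1
  ? 217.19.26.239  path d0:-  best=no-route
  + 60.234.61.128/28 (H2) depth=28
  + 64.209.24.0/21 (H2) depth=21
  ? 60.234.61.129  path d0:-→d1:-→d2:-→d3:-→d4:-→d5:-→d6:-→d7:-→d8:-→d9:-→d10:-→d11:-→d12:H1→d13:-→d14:-→d15:-→d16:H1→d17:-→d18:-→d19:-→d20:-→d21:-→d22:-→d23:-→d24:-→d25:-→d26:-→d27:-→d28:H2→d29:-→d30:-  best=H2
  ? 57.165.114.1  path d0:-→d1:-→d2:-→d3:-→d4:-→d5:-  best=no-route
  + 0.0.0.0/0 (H3) depth=0
  ? 60.234.0.165  path d0:H3→d1:-→d2:-→d3:-→d4:-→d5:-→d6:-→d7:-→d8:-→d9:-→d10:-→d11:-→d12:H1→d13:-→d14:-→d15:-→d16:H1→d17:-→d18:-  best=H1
  + 60.128.0.0/9 (H1) depth=9
  ? 60.128.7.109  path d0:H3→d1:-→d2:-→d3:-→d4:-→d5:-→d6:-→d7:-→d8:-→d9:H1  best=H1
  ? 60.157.93.19  path d0:H3→d1:-→d2:-→d3:-→d4:-→d5:-→d6:-→d7:-→d8:-→d9:H1  best=H1

== LOOKUPS ==
["no-route","H2","H1","H3","H3","H1","no-route","H2","no-route","H1","H1","H1"]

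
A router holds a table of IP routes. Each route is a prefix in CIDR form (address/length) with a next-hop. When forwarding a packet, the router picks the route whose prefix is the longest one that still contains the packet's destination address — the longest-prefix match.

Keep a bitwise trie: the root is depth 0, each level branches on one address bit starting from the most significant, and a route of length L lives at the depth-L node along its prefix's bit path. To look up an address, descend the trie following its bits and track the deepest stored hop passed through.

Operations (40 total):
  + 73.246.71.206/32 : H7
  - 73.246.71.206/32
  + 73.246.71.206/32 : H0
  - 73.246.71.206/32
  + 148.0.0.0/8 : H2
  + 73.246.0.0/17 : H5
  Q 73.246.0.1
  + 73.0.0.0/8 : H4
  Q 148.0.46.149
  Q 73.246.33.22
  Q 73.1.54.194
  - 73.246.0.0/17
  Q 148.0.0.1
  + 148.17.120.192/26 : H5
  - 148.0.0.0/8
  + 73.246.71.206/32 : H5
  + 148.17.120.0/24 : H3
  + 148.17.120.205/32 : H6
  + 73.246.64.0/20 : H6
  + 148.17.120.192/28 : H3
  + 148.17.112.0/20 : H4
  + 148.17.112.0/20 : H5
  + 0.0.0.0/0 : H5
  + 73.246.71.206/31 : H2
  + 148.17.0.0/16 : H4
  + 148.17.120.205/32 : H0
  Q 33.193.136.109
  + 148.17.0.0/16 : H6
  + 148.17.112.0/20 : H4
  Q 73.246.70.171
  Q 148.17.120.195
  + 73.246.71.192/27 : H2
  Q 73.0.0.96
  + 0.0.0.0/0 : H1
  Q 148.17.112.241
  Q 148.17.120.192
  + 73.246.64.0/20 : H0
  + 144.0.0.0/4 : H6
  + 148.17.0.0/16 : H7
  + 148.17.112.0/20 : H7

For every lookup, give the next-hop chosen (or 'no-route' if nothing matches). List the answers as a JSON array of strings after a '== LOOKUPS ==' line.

Process each operation:
  + 73.246.71.206/32 (H7) depth=32
  del 73.246.71.206/32 (clear depth 32)
  + 73.246.71.206/32 (H0) depth=32
  del 73.246.71.206/32 (clear depth 32)
  + 148.0.0.0/8 (H2) depth=8
  + 73.246.0.0/17 (H5) depth=17
  Q 73.246.0.1: descend 01001001111101100 ; hops seen [H5] ; pick H5
  + 73.0.0.0/8 (H4) depth=8
  Q 148.0.46.149: descend 10010100 ; hops seen [H2] ; pick H2
  Q 73.246.33.22: descend 01001001111101100 ; hops seen [H4,H5] ; pick H5
  Q 73.1.54.194: descend 01001001 ; hops seen [H4] ; pick H4
  del 73.246.0.0/17 (clear depth 17)
  Q 148.0.0.1: descend 10010100 ; hops seen [H2] ; pick H2
  + 148.17.120.192/26 (H5) depth=26
  del 148.0.0.0/8 (clear depth 8)
  + 73.246.71.206/32 (H5) depth=32
  + 148.17.120.0/24 (H3) depth=24
  + 148.17.120.205/32 (H6) depth=32
  + 73.246.64.0/20 (H6) depth=20
  + 148.17.120.192/28 (H3) depth=28
  + 148.17.112.0/20 (H4) depth=20
  + 148.17.112.0/20 (H5) depth=20
  + 0.0.0.0/0 (H5) depth=0
  + 73.246.71.206/31 (H2) depth=31
  + 148.17.0.0/16 (H4) depth=16
  + 148.17.120.205/32 (H0) depth=32
  Q 33.193.136.109: descend 0 ; hops seen [H5] ; pick H5
  + 148.17.0.0/16 (H6) depth=16
  + 148.17.112.0/20 (H4) depth=20
  Q 73.246.70.171: descend 01001001111101100100011 ; hops seen [H5,H4,H6] ; pick H6
  Q 148.17.120.195: descend 1001010000010001011110001100 ; hops seen [H5,H6,H4,H3,H5,H3] ; pick H3
  + 73.246.71.192/27 (H2) depth=27
  Q 73.0.0.96: descend 01001001 ; hops seen [H5,H4] ; pick H4
  + 0.0.0.0/0 (H1) depth=0
  Q 148.17.112.241: descend 10010100000100010111 ; hops seen [H1,H6,H4] ; pick H4
  Q 148.17.120.192: descend 1001010000010001011110001100 ; hops seen [H1,H6,H4,H3,H5,H3] ; pick H3
  + 73.246.64.0/20 (H0) depth=20
  + 144.0.0.0/4 (H6) depth=4
  + 148.17.0.0/16 (H7) depth=16
  + 148.17.112.0/20 (H7) depth=20

== LOOKUPS ==
["H5","H2","H5","H4","H2","H5","H6","H3","H4","H4","H3"]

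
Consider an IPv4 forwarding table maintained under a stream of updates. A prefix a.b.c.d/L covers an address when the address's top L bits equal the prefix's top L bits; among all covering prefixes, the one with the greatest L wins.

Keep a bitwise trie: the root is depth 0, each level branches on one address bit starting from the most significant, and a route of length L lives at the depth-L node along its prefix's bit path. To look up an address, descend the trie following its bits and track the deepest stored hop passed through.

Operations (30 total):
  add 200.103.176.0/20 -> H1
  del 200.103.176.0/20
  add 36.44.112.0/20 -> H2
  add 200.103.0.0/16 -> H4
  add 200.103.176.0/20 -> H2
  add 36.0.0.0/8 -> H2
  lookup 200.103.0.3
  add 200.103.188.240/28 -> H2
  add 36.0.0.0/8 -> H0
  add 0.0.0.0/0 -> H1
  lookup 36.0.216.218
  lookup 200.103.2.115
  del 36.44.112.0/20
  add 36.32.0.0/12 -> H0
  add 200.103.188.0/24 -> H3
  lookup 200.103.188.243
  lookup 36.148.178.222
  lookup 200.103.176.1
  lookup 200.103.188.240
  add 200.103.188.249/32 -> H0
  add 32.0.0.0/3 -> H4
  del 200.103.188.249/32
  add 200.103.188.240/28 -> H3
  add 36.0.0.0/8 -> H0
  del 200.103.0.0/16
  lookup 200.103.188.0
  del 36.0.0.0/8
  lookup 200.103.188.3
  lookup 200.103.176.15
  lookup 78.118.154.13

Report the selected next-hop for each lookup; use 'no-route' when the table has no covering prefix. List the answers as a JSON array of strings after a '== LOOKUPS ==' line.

Trace:
  + 200.103.176.0/20 (H1) depth=20
  del 200.103.176.0/20 (clear depth 20)
  + 36.44.112.0/20 (H2) depth=20
  + 200.103.0.0/16 (H4) depth=16
  + 200.103.176.0/20 (H2) depth=20
  + 36.0.0.0/8 (H2) depth=8
  lookup 200.103.0.3: bits 1100100001100111 walk d0:-→d1:-→d2:-→d3:-→d4:-→d5:-→d6:-→d7:-→d8:-→d9:-→d10:-→d11:-→d12:-→d13:-→d14:-→d15:-→d16:H4 -> H4
  + 200.103.188.240/28 (H2) depth=28
  + 36.0.0.0/8 (H0) depth=8
  + 0.0.0.0/0 (H1) depth=0
  lookup 36.0.216.218: bits 0010010000 walk d0:H1→d1:-→d2:-→d3:-→d4:-→d5:-→d6:-→d7:-→d8:H0→d9:-→d10:- -> H0
  lookup 200.103.2.115: bits 1100100001100111 walk d0:H1→d1:-→d2:-→d3:-→d4:-→d5:-→d6:-→d7:-→d8:-→d9:-→d10:-→d11:-→d12:-→d13:-→d14:-→d15:-→d16:H4 -> H4
  del 36.44.112.0/20 (clear depth 20)
  + 36.32.0.0/12 (H0) depth=12
  + 200.103.188.0/24 (H3) depth=24
  lookup 200.103.188.243: bits 1100100001100111101111001111 walk d0:H1→d1:-→d2:-→d3:-→d4:-→d5:-→d6:-→d7:-→d8:-→d9:-→d10:-→d11:-→d12:-→d13:-→d14:-→d15:-→d16:H4→d17:-→d18:-→d19:-→d20:H2→d21:-→d22:-→d23:-→d24:H3→d25:-→d26:-→d27:-→d28:H2 -> H2
  lookup 36.148.178.222: bits 00100100 walk d0:H1→d1:-→d2:-→d3:-→d4:-→d5:-→d6:-→d7:-→d8:H0 -> H0
  lookup 200.103.176.1: bits 11001000011001111011 walk d0:H1→d1:-→d2:-→d3:-→d4:-→d5:-→d6:-→d7:-→d8:-→d9:-→d10:-→d11:-→d12:-→d13:-→d14:-→d15:-→d16:H4→d17:-→d18:-→d19:-→d20:H2 -> H2
  lookup 200.103.188.240: bits 1100100001100111101111001111 walk d0:H1→d1:-→d2:-→d3:-→d4:-→d5:-→d6:-→d7:-→d8:-→d9:-→d10:-→d11:-→d12:-→d13:-→d14:-→d15:-→d16:H4→d17:-→d18:-→d19:-→d20:H2→d21:-→d22:-→d23:-→d24:H3→d25:-→d26:-→d27:-→d28:H2 -> H2
  + 200.103.188.249/32 (H0) depth=32
  + 32.0.0.0/3 (H4) depth=3
  del 200.103.188.249/32 (clear depth 32)
  + 200.103.188.240/28 (H3) depth=28
  + 36.0.0.0/8 (H0) depth=8
  del 200.103.0.0/16 (clear depth 16)
  lookup 200.103.188.0: bits 110010000110011110111100 walk d0:H1→d1:-→d2:-→d3:-→d4:-→d5:-→d6:-→d7:-→d8:-→d9:-→d10:-→d11:-→d12:-→d13:-→d14:-→d15:-→d16:-→d17:-→d18:-→d19:-→d20:H2→d21:-→d22:-→d23:-→d24:H3 -> H3
  del 36.0.0.0/8 (clear depth 8)
  lookup 200.103.188.3: bits 110010000110011110111100 walk d0:H1→d1:-→d2:-→d3:-→d4:-→d5:-→d6:-→d7:-→d8:-→d9:-→d10:-→d11:-→d12:-→d13:-→d14:-→d15:-→d16:-→d17:-→d18:-→d19:-→d20:H2→d21:-→d22:-→d23:-→d24:H3 -> H3
  lookup 200.103.176.15: bits 11001000011001111011 walk d0:H1→d1:-→d2:-→d3:-→d4:-→d5:-→d6:-→d7:-→d8:-→d9:-→d10:-→d11:-→d12:-→d13:-→d14:-→d15:-→d16:-→d17:-→d18:-→d19:-→d20:H2 -> H2
  lookup 78.118.154.13: bits 0 walk d0:H1→d1:- -> H1

== LOOKUPS ==
["H4","H0","H4","H2","H0","H2","H2","H3","H3","H2","H1"]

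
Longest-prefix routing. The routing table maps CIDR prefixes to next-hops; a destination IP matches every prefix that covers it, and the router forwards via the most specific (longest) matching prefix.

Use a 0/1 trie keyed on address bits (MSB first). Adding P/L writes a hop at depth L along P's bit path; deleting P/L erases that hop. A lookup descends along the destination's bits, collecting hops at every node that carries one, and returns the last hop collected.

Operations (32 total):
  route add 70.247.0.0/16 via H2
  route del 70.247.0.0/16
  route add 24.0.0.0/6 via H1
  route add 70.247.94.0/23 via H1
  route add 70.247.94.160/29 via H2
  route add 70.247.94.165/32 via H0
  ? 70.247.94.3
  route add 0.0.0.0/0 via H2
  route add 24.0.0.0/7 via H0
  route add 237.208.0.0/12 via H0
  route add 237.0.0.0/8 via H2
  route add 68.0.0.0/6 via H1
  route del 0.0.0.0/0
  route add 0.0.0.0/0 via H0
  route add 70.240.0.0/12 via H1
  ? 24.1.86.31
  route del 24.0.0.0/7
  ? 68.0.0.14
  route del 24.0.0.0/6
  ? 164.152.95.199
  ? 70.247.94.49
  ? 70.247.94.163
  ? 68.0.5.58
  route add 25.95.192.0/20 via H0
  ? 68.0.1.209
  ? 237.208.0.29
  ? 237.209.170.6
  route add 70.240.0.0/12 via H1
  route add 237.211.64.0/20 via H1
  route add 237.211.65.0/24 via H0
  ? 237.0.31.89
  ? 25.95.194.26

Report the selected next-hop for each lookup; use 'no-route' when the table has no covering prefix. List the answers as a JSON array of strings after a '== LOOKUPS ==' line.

Process each operation:
  + 70.247.0.0/16 (H2) depth=16
  del 70.247.0.0/16 (clear depth 16)
  + 24.0.0.0/6 (H1) depth=6
  + 70.247.94.0/23 (H1) depth=23
  + 70.247.94.160/29 (H2) depth=29
  + 70.247.94.165/32 (H0) depth=32
  lookup 70.247.94.3: bits 010001101111011101011110 walk d0:-→d1:-→d2:-→d3:-→d4:-→d5:-→d6:-→d7:-→d8:-→d9:-→d10:-→d11:-→d12:-→d13:-→d14:-→d15:-→d16:-→d17:-→d18:-→d19:-→d20:-→d21:-→d22:-→d23:H1→d24:- -> H1
  + 0.0.0.0/0 (H2) depth=0
  + 24.0.0.0/7 (H0) depth=7
  + 237.208.0.0/12 (H0) depth=12
  + 237.0.0.0/8 (H2) depth=8
  + 68.0.0.0/6 (H1) depth=6
  del 0.0.0.0/0 (clear depth 0)
  + 0.0.0.0/0 (H0) depth=0
  + 70.240.0.0/12 (H1) depth=12
  lookup 24.1.86.31: bits 0001100 walk d0:H0→d1:-→d2:-→d3:-→d4:-→d5:-→d6:H1→d7:H0 -> H0
  del 24.0.0.0/7 (clear depth 7)
  lookup 68.0.0.14: bits 010001 walk d0:H0→d1:-→d2:-→d3:-→d4:-→d5:-→d6:H1 -> H1
  del 24.0.0.0/6 (clear depth 6)
  lookup 164.152.95.199: bits 1 walk d0:H0→d1:- -> H0
  lookup 70.247.94.49: bits 010001101111011101011110 walk d0:H0→d1:-→d2:-→d3:-→d4:-→d5:-→d6:H1→d7:-→d8:-→d9:-→d10:-→d11:-→d12:H1→d13:-→d14:-→d15:-→d16:-→d17:-→d18:-→d19:-→d20:-→d21:-→d22:-→d23:H1→d24:- -> H1
  lookup 70.247.94.163: bits 01000110111101110101111010100 walk d0:H0→d1:-→d2:-→d3:-→d4:-→d5:-→d6:H1→d7:-→d8:-→d9:-→d10:-→d11:-→d12:H1→d13:-→d14:-→d15:-→d16:-→d17:-→d18:-→d19:-→d20:-→d21:-→d22:-→d23:H1→d24:-→d25:-→d26:-→d27:-→d28:-→d29:H2 -> H2
  lookup 68.0.5.58: bits 010001 walk d0:H0→d1:-→d2:-→d3:-→d4:-→d5:-→d6:H1 -> H1
  + 25.95.192.0/20 (H0) depth=20
  lookup 68.0.1.209: bits 010001 walk d0:H0→d1:-→d2:-→d3:-→d4:-→d5:-→d6:H1 -> H1
  lookup 237.208.0.29: bits 111011011101 walk d0:H0→d1:-→d2:-→d3:-→d4:-→d5:-→d6:-→d7:-→d8:H2→d9:-→d10:-→d11:-→d12:H0 -> H0
  lookup 237.209.170.6: bits 111011011101 walk d0:H0→d1:-→d2:-→d3:-→d4:-→d5:-→d6:-→d7:-→d8:H2→d9:-→d10:-→d11:-→d12:H0 -> H0
  + 70.240.0.0/12 (H1) depth=12
  + 237.211.64.0/20 (H1) depth=20
  + 237.211.65.0/24 (H0) depth=24
  lookup 237.0.31.89: bits 11101101 walk d0:H0→d1:-→d2:-→d3:-→d4:-→d5:-→d6:-→d7:-→d8:H2 -> H2
  lookup 25.95.194.26: bits 00011001010111111100 walk d0:H0→d1:-→d2:-→d3:-→d4:-→d5:-→d6:-→d7:-→d8:-→d9:-→d10:-→d11:-→d12:-→d13:-→d14:-→d15:-→d16:-→d17:-→d18:-→d19:-→d20:H0 -> H0

== LOOKUPS ==
["H1","H0","H1","H0","H1","H2","H1","H1","H0","H0","H2","H0"]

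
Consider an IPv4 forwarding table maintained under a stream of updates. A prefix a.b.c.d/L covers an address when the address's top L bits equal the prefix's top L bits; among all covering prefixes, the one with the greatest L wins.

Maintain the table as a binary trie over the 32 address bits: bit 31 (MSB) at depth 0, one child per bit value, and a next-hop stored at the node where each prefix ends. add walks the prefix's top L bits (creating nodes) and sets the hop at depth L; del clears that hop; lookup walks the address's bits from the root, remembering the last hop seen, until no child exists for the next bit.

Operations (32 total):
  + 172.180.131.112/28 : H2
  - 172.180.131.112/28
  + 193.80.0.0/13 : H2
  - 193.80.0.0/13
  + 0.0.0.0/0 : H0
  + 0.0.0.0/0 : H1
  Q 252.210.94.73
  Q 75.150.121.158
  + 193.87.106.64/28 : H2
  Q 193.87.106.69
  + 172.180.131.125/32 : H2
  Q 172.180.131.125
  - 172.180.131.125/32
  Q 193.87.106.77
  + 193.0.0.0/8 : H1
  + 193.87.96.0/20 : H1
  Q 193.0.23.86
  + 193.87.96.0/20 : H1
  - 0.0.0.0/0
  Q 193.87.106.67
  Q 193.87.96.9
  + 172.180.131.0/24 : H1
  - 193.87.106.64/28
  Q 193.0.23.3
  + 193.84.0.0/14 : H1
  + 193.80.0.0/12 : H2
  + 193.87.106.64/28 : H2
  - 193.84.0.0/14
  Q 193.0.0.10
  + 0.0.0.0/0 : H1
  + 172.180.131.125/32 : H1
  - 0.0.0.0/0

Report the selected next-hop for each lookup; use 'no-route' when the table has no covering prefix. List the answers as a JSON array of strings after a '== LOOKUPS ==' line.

Apply in order:
  add 172.180.131.112/28 -> H2 at depth 28
  del 172.180.131.112/28 (clear depth 28)
  add 193.80.0.0/13 -> H2 at depth 13
  del 193.80.0.0/13 (clear depth 13)
  add 0.0.0.0/0 -> H0 at depth 0
  add 0.0.0.0/0 -> H1 at depth 0
  ? 252.210.94.73  path d0:H1→d1:-→d2:-  best=H1
  ? 75.150.121.158  path d0:H1  best=H1
  add 193.87.106.64/28 -> H2 at depth 28
  ? 193.87.106.69  path d0:H1→d1:-→d2:-→d3:-→d4:-→d5:-→d6:-→d7:-→d8:-→d9:-→d10:-→d11:-→d12:-→d13:-→d14:-→d15:-→d16:-→d17:-→d18:-→d19:-→d20:-→d21:-→d22:-→d23:-→d24:-→d25:-→d26:-→d27:-→d28:H2  best=H2
  add 172.180.131.125/32 -> H2 at depth 32
  ? 172.180.131.125  path d0:H1→d1:-→d2:-→d3:-→d4:-→d5:-→d6:-→d7:-→d8:-→d9:-→d10:-→d11:-→d12:-→d13:-→d14:-→d15:-→d16:-→d17:-→d18:-→d19:-→d20:-→d21:-→d22:-→d23:-→d24:-→d25:-→d26:-→d27:-→d28:-→d29:-→d30:-→d31:-→d32:H2  best=H2
  del 172.180.131.125/32 (clear depth 32)
  ? 193.87.106.77  path d0:H1→d1:-→d2:-→d3:-→d4:-→d5:-→d6:-→d7:-→d8:-→d9:-→d10:-→d11:-→d12:-→d13:-→d14:-→d15:-→d16:-→d17:-→d18:-→d19:-→d20:-→d21:-→d22:-→d23:-→d24:-→d25:-→d26:-→d27:-→d28:H2  best=H2
  add 193.0.0.0/8 -> H1 at depth 8
  add 193.87.96.0/20 -> H1 at depth 20
  ? 193.0.23.86  path d0:H1→d1:-→d2:-→d3:-→d4:-→d5:-→d6:-→d7:-→d8:H1→d9:-  best=H1
  add 193.87.96.0/20 -> H1 at depth 20
  del 0.0.0.0/0 (clear depth 0)
  ? 193.87.106.67  path d0:-→d1:-→d2:-→d3:-→d4:-→d5:-→d6:-→d7:-→d8:H1→d9:-→d10:-→d11:-→d12:-→d13:-→d14:-→d15:-→d16:-→d17:-→d18:-→d19:-→d20:H1→d21:-→d22:-→d23:-→d24:-→d25:-→d26:-→d27:-→d28:H2  best=H2
  ? 193.87.96.9  path d0:-→d1:-→d2:-→d3:-→d4:-→d5:-→d6:-→d7:-→d8:H1→d9:-→d10:-→d11:-→d12:-→d13:-→d14:-→d15:-→d16:-→d17:-→d18:-→d19:-→d20:H1  best=H1
  add 172.180.131.0/24 -> H1 at depth 24
  del 193.87.106.64/28 (clear depth 28)
  ? 193.0.23.3  path d0:-→d1:-→d2:-→d3:-→d4:-→d5:-→d6:-→d7:-→d8:H1→d9:-  best=H1
  add 193.84.0.0/14 -> H1 at depth 14
  add 193.80.0.0/12 -> H2 at depth 12
  add 193.87.106.64/28 -> H2 at depth 28
  del 193.84.0.0/14 (clear depth 14)
  ? 193.0.0.10  path d0:-→d1:-→d2:-→d3:-→d4:-→d5:-→d6:-→d7:-→d8:H1→d9:-  best=H1
  add 0.0.0.0/0 -> H1 at depth 0
  add 172.180.131.125/32 -> H1 at depth 32
  del 0.0.0.0/0 (clear depth 0)

== LOOKUPS ==
["H1","H1","H2","H2","H2","H1","H2","H1","H1","H1"]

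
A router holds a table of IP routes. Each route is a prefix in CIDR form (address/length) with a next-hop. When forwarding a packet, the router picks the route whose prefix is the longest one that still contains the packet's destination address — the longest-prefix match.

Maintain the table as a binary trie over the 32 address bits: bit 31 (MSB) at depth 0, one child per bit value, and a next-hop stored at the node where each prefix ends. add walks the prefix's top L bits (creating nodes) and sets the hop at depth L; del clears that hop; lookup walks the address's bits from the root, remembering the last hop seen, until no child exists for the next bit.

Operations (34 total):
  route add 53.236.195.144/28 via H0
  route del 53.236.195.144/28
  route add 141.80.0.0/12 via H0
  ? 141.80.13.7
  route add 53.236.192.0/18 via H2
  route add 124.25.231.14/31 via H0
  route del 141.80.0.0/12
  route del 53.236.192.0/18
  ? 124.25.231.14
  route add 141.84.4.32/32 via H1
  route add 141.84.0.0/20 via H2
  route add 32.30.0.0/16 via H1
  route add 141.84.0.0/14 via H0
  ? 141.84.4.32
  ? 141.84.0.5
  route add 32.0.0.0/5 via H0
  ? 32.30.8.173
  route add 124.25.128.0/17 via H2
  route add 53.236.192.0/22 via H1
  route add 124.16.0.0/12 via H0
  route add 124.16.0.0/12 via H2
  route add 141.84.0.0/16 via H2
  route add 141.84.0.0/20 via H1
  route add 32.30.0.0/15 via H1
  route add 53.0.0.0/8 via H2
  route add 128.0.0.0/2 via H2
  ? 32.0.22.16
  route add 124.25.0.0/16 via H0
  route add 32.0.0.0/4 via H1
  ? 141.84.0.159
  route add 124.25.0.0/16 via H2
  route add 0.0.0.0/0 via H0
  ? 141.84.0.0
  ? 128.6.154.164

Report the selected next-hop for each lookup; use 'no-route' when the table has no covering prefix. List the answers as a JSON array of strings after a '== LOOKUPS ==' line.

Apply in order:
  add 53.236.195.144/28 -> H0 at depth 28
  - 53.236.195.144/28 clear@28
  add 141.80.0.0/12 -> H0 at depth 12
  Q 141.80.13.7: descend 100011010101 ; hops seen [H0] ; pick H0
  add 53.236.192.0/18 -> H2 at depth 18
  add 124.25.231.14/31 -> H0 at depth 31
  - 141.80.0.0/12 clear@12
  - 53.236.192.0/18 clear@18
  Q 124.25.231.14: descend 0111110000011001111001110000111 ; hops seen [H0] ; pick H0
  add 141.84.4.32/32 -> H1 at depth 32
  add 141.84.0.0/20 -> H2 at depth 20
  add 32.30.0.0/16 -> H1 at depth 16
  add 141.84.0.0/14 -> H0 at depth 14
  Q 141.84.4.32: descend 10001101010101000000010000100000 ; hops seen [H0,H2,H1] ; pick H1
  Q 141.84.0.5: descend 100011010101010000000 ; hops seen [H0,H2] ; pick H2
  add 32.0.0.0/5 -> H0 at depth 5
  Q 32.30.8.173: descend 0010000000011110 ; hops seen [H0,H1] ; pick H1
  add 124.25.128.0/17 -> H2 at depth 17
  add 53.236.192.0/22 -> H1 at depth 22
  add 124.16.0.0/12 -> H0 at depth 12
  add 124.16.0.0/12 -> H2 at depth 12
  add 141.84.0.0/16 -> H2 at depth 16
  add 141.84.0.0/20 -> H1 at depth 20
  add 32.30.0.0/15 -> H1 at depth 15
  add 53.0.0.0/8 -> H2 at depth 8
  add 128.0.0.0/2 -> H2 at depth 2
  Q 32.0.22.16: descend 00100000000 ; hops seen [H0] ; pick H0
  add 124.25.0.0/16 -> H0 at depth 16
  add 32.0.0.0/4 -> H1 at depth 4
  Q 141.84.0.159: descend 100011010101010000000 ; hops seen [H2,H0,H2,H1] ; pick H1
  add 124.25.0.0/16 -> H2 at depth 16
  add 0.0.0.0/0 -> H0 at depth 0
  Q 141.84.0.0: descend 100011010101010000000 ; hops seen [H0,H2,H0,H2,H1] ; pick H1
  Q 128.6.154.164: descend 1000 ; hops seen [H0,H2] ; pick H2

== LOOKUPS ==
["H0","H0","H1","H2","H1","H0","H1","H1","H2"]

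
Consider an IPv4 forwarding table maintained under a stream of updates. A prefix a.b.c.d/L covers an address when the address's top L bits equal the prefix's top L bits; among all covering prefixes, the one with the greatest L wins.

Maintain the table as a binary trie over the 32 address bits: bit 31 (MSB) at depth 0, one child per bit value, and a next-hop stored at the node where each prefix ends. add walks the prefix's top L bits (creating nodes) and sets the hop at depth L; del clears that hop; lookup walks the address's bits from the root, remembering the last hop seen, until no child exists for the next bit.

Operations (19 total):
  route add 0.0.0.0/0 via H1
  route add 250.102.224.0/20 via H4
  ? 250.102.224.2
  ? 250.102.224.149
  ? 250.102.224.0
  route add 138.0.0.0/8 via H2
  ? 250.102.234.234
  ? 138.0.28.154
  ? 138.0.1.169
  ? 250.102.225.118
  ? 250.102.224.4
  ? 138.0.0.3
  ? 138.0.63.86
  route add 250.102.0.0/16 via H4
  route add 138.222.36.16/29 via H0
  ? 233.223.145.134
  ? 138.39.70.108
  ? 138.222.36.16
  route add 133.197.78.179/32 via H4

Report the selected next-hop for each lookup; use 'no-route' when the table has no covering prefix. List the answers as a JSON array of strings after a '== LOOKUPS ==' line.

Apply in order:
  add 0.0.0.0/0 -> H1 at depth 0
  add 250.102.224.0/20 -> H4 at depth 20
  Q 250.102.224.2: descend 11111010011001101110 ; hops seen [H1,H4] ; pick H4
  Q 250.102.224.149: descend 11111010011001101110 ; hops seen [H1,H4] ; pick H4
  Q 250.102.224.0: descend 11111010011001101110 ; hops seen [H1,H4] ; pick H4
  add 138.0.0.0/8 -> H2 at depth 8
  Q 250.102.234.234: descend 11111010011001101110 ; hops seen [H1,H4] ; pick H4
  Q 138.0.28.154: descend 10001010 ; hops seen [H1,H2] ; pick H2
  Q 138.0.1.169: descend 10001010 ; hops seen [H1,H2] ; pick H2
  Q 250.102.225.118: descend 11111010011001101110 ; hops seen [H1,H4] ; pick H4
  Q 250.102.224.4: descend 11111010011001101110 ; hops seen [H1,H4] ; pick H4
  Q 138.0.0.3: descend 10001010 ; hops seen [H1,H2] ; pick H2
  Q 138.0.63.86: descend 10001010 ; hops seen [H1,H2] ; pick H2
  add 250.102.0.0/16 -> H4 at depth 16
  add 138.222.36.16/29 -> H0 at depth 29
  Q 233.223.145.134: descend 111 ; hops seen [H1] ; pick H1
  Q 138.39.70.108: descend 10001010 ; hops seen [H1,H2] ; pick H2
  Q 138.222.36.16: descend 10001010110111100010010000010 ; hops seen [H1,H2,H0] ; pick H0
  add 133.197.78.179/32 -> H4 at depth 32

== LOOKUPS ==
["H4","H4","H4","H4","H2","H2","H4","H4","H2","H2","H1","H2","H0"]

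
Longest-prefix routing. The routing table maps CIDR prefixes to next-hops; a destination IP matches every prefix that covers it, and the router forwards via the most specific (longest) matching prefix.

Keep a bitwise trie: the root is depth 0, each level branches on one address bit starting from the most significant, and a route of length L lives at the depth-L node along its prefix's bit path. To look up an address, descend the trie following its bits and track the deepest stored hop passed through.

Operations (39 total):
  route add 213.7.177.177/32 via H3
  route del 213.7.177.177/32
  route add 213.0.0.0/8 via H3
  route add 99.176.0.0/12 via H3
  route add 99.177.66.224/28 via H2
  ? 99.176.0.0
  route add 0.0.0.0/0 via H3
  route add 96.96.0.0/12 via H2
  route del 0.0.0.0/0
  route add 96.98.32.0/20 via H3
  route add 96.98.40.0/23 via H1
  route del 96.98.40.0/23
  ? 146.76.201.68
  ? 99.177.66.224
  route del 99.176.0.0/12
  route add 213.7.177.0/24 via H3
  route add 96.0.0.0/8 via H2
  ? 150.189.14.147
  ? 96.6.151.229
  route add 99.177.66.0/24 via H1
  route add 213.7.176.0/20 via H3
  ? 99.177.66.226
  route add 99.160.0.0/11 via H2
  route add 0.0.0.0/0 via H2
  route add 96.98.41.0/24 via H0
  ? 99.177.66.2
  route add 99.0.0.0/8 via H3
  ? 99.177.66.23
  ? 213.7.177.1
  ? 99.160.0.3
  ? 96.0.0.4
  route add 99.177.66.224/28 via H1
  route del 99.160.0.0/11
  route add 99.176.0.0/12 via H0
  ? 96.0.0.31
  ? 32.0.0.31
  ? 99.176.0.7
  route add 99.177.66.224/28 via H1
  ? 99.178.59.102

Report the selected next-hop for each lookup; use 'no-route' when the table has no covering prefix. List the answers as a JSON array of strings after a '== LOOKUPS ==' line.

Apply in order:
  + 213.7.177.177/32 (H3) depth=32
  - 213.7.177.177/32 clear@32
  + 213.0.0.0/8 (H3) depth=8
  + 99.176.0.0/12 (H3) depth=12
  + 99.177.66.224/28 (H2) depth=28
  Q 99.176.0.0: descend 011000111011000 ; hops seen [H3] ; pick H3
  + 0.0.0.0/0 (H3) depth=0
  + 96.96.0.0/12 (H2) depth=12
  - 0.0.0.0/0 clear@0
  + 96.98.32.0/20 (H3) depth=20
  + 96.98.40.0/23 (H1) depth=23
  - 96.98.40.0/23 clear@23
  Q 146.76.201.68: descend 1 ; hops seen [∅] ; pick no-route
  Q 99.177.66.224: descend 0110001110110001010000101110 ; hops seen [H3,H2] ; pick H2
  - 99.176.0.0/12 clear@12
  + 213.7.177.0/24 (H3) depth=24
  + 96.0.0.0/8 (H2) depth=8
  Q 150.189.14.147: descend 1 ; hops seen [∅] ; pick no-route
  Q 96.6.151.229: descend 011000000 ; hops seen [H2] ; pick H2
  + 99.177.66.0/24 (H1) depth=24
  + 213.7.176.0/20 (H3) depth=20
  Q 99.177.66.226: descend 0110001110110001010000101110 ; hops seen [H1,H2] ; pick H2
  + 99.160.0.0/11 (H2) depth=11
  + 0.0.0.0/0 (H2) depth=0
  + 96.98.41.0/24 (H0) depth=24
  Q 99.177.66.2: descend 011000111011000101000010 ; hops seen [H2,H2,H1] ; pick H1
  + 99.0.0.0/8 (H3) depth=8
  Q 99.177.66.23: descend 011000111011000101000010 ; hops seen [H2,H3,H2,H1] ; pick H1
  Q 213.7.177.1: descend 110101010000011110110001 ; hops seen [H2,H3,H3,H3] ; pick H3
  Q 99.160.0.3: descend 01100011101 ; hops seen [H2,H3,H2] ; pick H2
  Q 96.0.0.4: descend 011000000 ; hops seen [H2,H2] ; pick H2
  + 99.177.66.224/28 (H1) depth=28
  - 99.160.0.0/11 clear@11
  + 99.176.0.0/12 (H0) depth=12
  Q 96.0.0.31: descend 011000000 ; hops seen [H2,H2] ; pick H2
  Q 32.0.0.31: descend 0 ; hops seen [H2] ; pick H2
  Q 99.176.0.7: descend 011000111011000 ; hops seen [H2,H3,H0] ; pick H0
  + 99.177.66.224/28 (H1) depth=28
  Q 99.178.59.102: descend 01100011101100 ; hops seen [H2,H3,H0] ; pick H0

== LOOKUPS ==
["H3","no-route","H2","no-route","H2","H2","H1","H1","H3","H2","H2","H2","H2","H0","H0"]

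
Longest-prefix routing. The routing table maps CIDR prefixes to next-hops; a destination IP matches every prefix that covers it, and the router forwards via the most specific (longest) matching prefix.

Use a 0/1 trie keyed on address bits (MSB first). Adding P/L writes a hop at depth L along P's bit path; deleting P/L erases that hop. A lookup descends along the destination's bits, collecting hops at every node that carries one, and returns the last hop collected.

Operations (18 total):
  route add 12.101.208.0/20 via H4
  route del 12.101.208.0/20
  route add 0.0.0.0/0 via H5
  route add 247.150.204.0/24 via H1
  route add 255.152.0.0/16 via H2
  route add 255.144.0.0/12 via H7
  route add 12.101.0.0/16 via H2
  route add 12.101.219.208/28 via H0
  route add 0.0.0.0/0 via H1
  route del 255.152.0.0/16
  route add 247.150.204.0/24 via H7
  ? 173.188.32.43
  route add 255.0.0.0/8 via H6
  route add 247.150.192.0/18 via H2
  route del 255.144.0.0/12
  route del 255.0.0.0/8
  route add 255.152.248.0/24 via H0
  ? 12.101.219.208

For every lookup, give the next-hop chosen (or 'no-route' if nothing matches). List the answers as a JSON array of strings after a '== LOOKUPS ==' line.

Trace:
  + 12.101.208.0/20 (H4) depth=20
  - 12.101.208.0/20 clear@20
  + 0.0.0.0/0 (H5) depth=0
  + 247.150.204.0/24 (H1) depth=24
  + 255.152.0.0/16 (H2) depth=16
  + 255.144.0.0/12 (H7) depth=12
  + 12.101.0.0/16 (H2) depth=16
  + 12.101.219.208/28 (H0) depth=28
  + 0.0.0.0/0 (H1) depth=0
  - 255.152.0.0/16 clear@16
  + 247.150.204.0/24 (H7) depth=24
  Q 173.188.32.43: descend 1 ; hops seen [H1] ; pick H1
  + 255.0.0.0/8 (H6) depth=8
  + 247.150.192.0/18 (H2) depth=18
  - 255.144.0.0/12 clear@12
  - 255.0.0.0/8 clear@8
  + 255.152.248.0/24 (H0) depth=24
  Q 12.101.219.208: descend 0000110001100101110110111101 ; hops seen [H1,H2,H0] ; pick H0

== LOOKUPS ==
["H1","H0"]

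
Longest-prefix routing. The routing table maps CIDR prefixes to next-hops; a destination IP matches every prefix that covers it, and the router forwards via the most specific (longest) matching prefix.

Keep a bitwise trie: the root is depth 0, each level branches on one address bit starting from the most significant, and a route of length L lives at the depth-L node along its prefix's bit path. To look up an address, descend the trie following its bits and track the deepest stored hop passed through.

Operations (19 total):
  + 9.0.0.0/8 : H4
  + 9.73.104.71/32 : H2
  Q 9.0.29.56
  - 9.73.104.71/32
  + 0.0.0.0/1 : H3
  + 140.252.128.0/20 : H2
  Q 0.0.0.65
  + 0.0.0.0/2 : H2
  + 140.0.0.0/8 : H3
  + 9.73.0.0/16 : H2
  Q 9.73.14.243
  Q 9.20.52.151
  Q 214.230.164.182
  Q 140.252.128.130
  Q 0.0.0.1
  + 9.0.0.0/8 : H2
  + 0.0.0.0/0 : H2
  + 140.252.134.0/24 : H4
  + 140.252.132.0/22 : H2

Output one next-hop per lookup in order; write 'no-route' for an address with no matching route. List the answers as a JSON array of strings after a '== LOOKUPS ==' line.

Process each operation:
  + 9.0.0.0/8 (H4) depth=8
  + 9.73.104.71/32 (H2) depth=32
  ? 9.0.29.56  path d0:-→d1:-→d2:-→d3:-→d4:-→d5:-→d6:-→d7:-→d8:H4→d9:-  best=H4
  del 9.73.104.71/32 (clear depth 32)
  + 0.0.0.0/1 (H3) depth=1
  + 140.252.128.0/20 (H2) depth=20
  ? 0.0.0.65  path d0:-→d1:H3→d2:-→d3:-→d4:-  best=H3
  + 0.0.0.0/2 (H2) depth=2
  + 140.0.0.0/8 (H3) depth=8
  + 9.73.0.0/16 (H2) depth=16
  ? 9.73.14.243  path d0:-→d1:H3→d2:H2→d3:-→d4:-→d5:-→d6:-→d7:-→d8:H4→d9:-→d10:-→d11:-→d12:-→d13:-→d14:-→d15:-→d16:H2→d17:-  best=H2
  ? 9.20.52.151  path d0:-→d1:H3→d2:H2→d3:-→d4:-→d5:-→d6:-→d7:-→d8:H4→d9:-  best=H4
  ? 214.230.164.182  path d0:-→d1:-  best=no-route
  ? 140.252.128.130  path d0:-→d1:-→d2:-→d3:-→d4:-→d5:-→d6:-→d7:-→d8:H3→d9:-→d10:-→d11:-→d12:-→d13:-→d14:-→d15:-→d16:-→d17:-→d18:-→d19:-→d20:H2  best=H2
  ? 0.0.0.1  path d0:-→d1:H3→d2:H2→d3:-→d4:-  best=H2
  + 9.0.0.0/8 (H2) depth=8
  + 0.0.0.0/0 (H2) depth=0
  + 140.252.134.0/24 (H4) depth=24
  + 140.252.132.0/22 (H2) depth=22

== LOOKUPS ==
["H4","H3","H2","H4","no-route","H2","H2"]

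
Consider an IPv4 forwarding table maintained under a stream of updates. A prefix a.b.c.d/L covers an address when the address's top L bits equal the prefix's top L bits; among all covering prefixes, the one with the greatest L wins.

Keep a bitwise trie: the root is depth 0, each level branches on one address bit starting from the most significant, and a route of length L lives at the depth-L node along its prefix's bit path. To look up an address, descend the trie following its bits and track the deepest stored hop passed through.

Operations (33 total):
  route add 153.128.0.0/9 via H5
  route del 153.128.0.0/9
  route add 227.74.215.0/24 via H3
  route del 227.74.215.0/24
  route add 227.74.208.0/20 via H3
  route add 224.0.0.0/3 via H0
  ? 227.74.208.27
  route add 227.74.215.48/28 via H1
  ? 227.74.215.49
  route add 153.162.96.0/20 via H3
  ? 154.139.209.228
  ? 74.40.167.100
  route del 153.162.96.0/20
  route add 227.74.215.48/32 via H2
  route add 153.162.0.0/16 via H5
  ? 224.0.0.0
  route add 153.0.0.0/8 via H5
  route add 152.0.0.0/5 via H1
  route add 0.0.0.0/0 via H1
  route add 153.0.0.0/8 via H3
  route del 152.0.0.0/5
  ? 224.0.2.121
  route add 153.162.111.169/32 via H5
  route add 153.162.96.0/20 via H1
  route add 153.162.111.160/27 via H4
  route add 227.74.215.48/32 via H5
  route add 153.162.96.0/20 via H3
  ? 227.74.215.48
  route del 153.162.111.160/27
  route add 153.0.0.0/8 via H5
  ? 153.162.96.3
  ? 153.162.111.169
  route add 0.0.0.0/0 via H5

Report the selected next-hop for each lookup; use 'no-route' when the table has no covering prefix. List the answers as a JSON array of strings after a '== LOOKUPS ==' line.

Process each operation:
  add 153.128.0.0/9 -> H5 at depth 9
  del 153.128.0.0/9 (clear depth 9)
  add 227.74.215.0/24 -> H3 at depth 24
  del 227.74.215.0/24 (clear depth 24)
  add 227.74.208.0/20 -> H3 at depth 20
  add 224.0.0.0/3 -> H0 at depth 3
  ? 227.74.208.27  path d0:-→d1:-→d2:-→d3:H0→d4:-→d5:-→d6:-→d7:-→d8:-→d9:-→d10:-→d11:-→d12:-→d13:-→d14:-→d15:-→d16:-→d17:-→d18:-→d19:-→d20:H3→d21:-  best=H3
  add 227.74.215.48/28 -> H1 at depth 28
  ? 227.74.215.49  path d0:-→d1:-→d2:-→d3:H0→d4:-→d5:-→d6:-→d7:-→d8:-→d9:-→d10:-→d11:-→d12:-→d13:-→d14:-→d15:-→d16:-→d17:-→d18:-→d19:-→d20:H3→d21:-→d22:-→d23:-→d24:-→d25:-→d26:-→d27:-→d28:H1  best=H1
  add 153.162.96.0/20 -> H3 at depth 20
  ? 154.139.209.228  path d0:-→d1:-→d2:-→d3:-→d4:-→d5:-→d6:-  best=no-route
  ? 74.40.167.100  path d0:-  best=no-route
  del 153.162.96.0/20 (clear depth 20)
  add 227.74.215.48/32 -> H2 at depth 32
  add 153.162.0.0/16 -> H5 at depth 16
  ? 224.0.0.0  path d0:-→d1:-→d2:-→d3:H0→d4:-→d5:-→d6:-  best=H0
  add 153.0.0.0/8 -> H5 at depth 8
  add 152.0.0.0/5 -> H1 at depth 5
  add 0.0.0.0/0 -> H1 at depth 0
  add 153.0.0.0/8 -> H3 at depth 8
  del 152.0.0.0/5 (clear depth 5)
  ? 224.0.2.121  path d0:H1→d1:-→d2:-→d3:H0→d4:-→d5:-→d6:-  best=H0
  add 153.162.111.169/32 -> H5 at depth 32
  add 153.162.96.0/20 -> H1 at depth 20
  add 153.162.111.160/27 -> H4 at depth 27
  add 227.74.215.48/32 -> H5 at depth 32
  add 153.162.96.0/20 -> H3 at depth 20
  ? 227.74.215.48  path d0:H1→d1:-→d2:-→d3:H0→d4:-→d5:-→d6:-→d7:-→d8:-→d9:-→d10:-→d11:-→d12:-→d13:-→d14:-→d15:-→d16:-→d17:-→d18:-→d19:-→d20:H3→d21:-→d22:-→d23:-→d24:-→d25:-→d26:-→d27:-→d28:H1→d29:-→d30:-→d31:-→d32:H5  best=H5
  del 153.162.111.160/27 (clear depth 27)
  add 153.0.0.0/8 -> H5 at depth 8
  ? 153.162.96.3  path d0:H1→d1:-→d2:-→d3:-→d4:-→d5:-→d6:-→d7:-→d8:H5→d9:-→d10:-→d11:-→d12:-→d13:-→d14:-→d15:-→d16:H5→d17:-→d18:-→d19:-→d20:H3  best=H3
  ? 153.162.111.169  path d0:H1→d1:-→d2:-→d3:-→d4:-→d5:-→d6:-→d7:-→d8:H5→d9:-→d10:-→d11:-→d12:-→d13:-→d14:-→d15:-→d16:H5→d17:-→d18:-→d19:-→d20:H3→d21:-→d22:-→d23:-→d24:-→d25:-→d26:-→d27:-→d28:-→d29:-→d30:-→d31:-→d32:H5  best=H5
  add 0.0.0.0/0 -> H5 at depth 0

== LOOKUPS ==
["H3","H1","no-route","no-route","H0","H0","H5","H3","H5"]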